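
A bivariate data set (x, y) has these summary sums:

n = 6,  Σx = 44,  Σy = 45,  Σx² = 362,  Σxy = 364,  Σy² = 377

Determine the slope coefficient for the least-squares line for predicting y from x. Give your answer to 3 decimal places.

Sxx = Σx² − (Σx)²/n = 362 − 322.666667 = 39.333333
Sxy = Σxy − (Σx)(Σy)/n = 364 − 330 = 34
b = Sxy/Sxx = 34/39.333333 = 0.864407

0.864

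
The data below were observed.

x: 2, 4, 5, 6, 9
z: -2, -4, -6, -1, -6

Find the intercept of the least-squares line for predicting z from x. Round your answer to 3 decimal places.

n = 5, Σx = 26, Σy = -19, Σxy = -110, Σx² = 162
Sxx = Σx² − (Σx)²/n = 162 − 135.2 = 26.8
Sxy = Σxy − (Σx)(Σy)/n = -110 − (-98.8) = -11.2
b = Sxy/Sxx = -11.2/26.8 = -0.417910
a = ȳ − b·x̄ = -3.8 − (-0.417910)·5.2 = -1.626866

-1.627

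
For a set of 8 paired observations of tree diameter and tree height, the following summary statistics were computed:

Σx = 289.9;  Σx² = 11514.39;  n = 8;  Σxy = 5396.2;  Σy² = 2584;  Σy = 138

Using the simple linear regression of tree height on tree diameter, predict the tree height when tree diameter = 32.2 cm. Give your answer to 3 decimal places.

15.668

Sxx = Σx² − (Σx)²/n = 11514.39 − 10505.25125 = 1009.13875
Sxy = Σxy − (Σx)(Σy)/n = 5396.2 − 5000.775 = 395.425
b = Sxy/Sxx = 395.425/1009.13875 = 0.391844
a = ȳ − b·x̄ = 17.25 − 0.391844·36.2375 = 3.050552
ŷ(32.2) = a + b·32.2 = 3.050552 + 0.391844·32.2 = 15.667930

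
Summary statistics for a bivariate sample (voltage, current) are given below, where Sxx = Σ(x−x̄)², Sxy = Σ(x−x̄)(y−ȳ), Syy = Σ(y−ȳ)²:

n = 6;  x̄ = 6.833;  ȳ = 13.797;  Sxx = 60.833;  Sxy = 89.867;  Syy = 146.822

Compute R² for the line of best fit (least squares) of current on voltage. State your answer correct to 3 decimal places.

0.904

R² = Sxy²/(Sxx·Syy) = (89.867)²/(60.833·146.822) = 0.904212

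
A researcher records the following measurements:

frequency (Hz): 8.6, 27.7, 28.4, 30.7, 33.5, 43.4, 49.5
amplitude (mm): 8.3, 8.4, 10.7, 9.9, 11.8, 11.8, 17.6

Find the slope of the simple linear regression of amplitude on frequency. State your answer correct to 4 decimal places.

0.1995

n = 7, Σx = 221.8, Σy = 78.5, Σxy = 2690.49, Σx² = 8046.36
Sxx = Σx² − (Σx)²/n = 8046.36 − 7027.891429 = 1018.468571
Sxy = Σxy − (Σx)(Σy)/n = 2690.49 − 2487.328571 = 203.161429
b = Sxy/Sxx = 203.161429/1018.468571 = 0.199477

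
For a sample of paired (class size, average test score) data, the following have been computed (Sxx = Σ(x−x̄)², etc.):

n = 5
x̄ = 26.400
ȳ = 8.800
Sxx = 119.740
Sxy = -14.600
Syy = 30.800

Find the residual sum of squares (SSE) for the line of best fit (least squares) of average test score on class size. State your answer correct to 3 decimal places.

29.020

b = Sxy/Sxx = -14.6/119.74 = -0.121931
SSE = Syy − b·Sxy = 30.8 − (-0.121931)·(-14.6) = 29.019810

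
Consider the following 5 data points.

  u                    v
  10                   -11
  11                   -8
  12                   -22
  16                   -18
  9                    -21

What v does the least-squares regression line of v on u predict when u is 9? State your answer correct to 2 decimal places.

-15.02

n = 5, Σx = 58, Σy = -80, Σxy = -939, Σx² = 702
Sxx = Σx² − (Σx)²/n = 702 − 672.8 = 29.2
Sxy = Σxy − (Σx)(Σy)/n = -939 − (-928) = -11
b = Sxy/Sxx = -11/29.2 = -0.376712
a = ȳ − b·x̄ = -16 − (-0.376712)·11.6 = -11.630137
ŷ(9) = a + b·9 = -11.630137 + (-0.376712)·9 = -15.020548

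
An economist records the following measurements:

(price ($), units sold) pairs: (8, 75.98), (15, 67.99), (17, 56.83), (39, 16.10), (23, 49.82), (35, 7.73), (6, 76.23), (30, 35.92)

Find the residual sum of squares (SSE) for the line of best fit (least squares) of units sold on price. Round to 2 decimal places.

280.05

n = 8, Σx = 173, Σy = 386.6, Σxy = 6173.09, Σx² = 4789, Σy² = 23527.504
Sxx = Σx² − (Σx)²/n = 4789 − 3741.125 = 1047.875
Sxy = Σxy − (Σx)(Σy)/n = 6173.09 − 8360.225 = -2187.135
Syy = Σy² − (Σy)²/n = 23527.504 − 18682.445 = 4845.059
b = Sxy/Sxx = -2187.135/1047.875 = -2.087210
SSE = Syy − b·Sxy = 4845.059 − (-2.087210)·(-2187.135) = 280.049330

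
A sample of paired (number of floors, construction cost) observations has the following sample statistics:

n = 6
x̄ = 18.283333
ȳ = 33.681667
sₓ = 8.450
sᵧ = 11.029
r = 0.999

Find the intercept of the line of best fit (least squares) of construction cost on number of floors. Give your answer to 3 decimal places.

b = r · sᵧ/sₓ = 0.999 · 11.029/8.45 = 1.303902
a = ȳ − b·x̄ = 33.681667 − 1.303902·18.283333 = 9.841994

9.842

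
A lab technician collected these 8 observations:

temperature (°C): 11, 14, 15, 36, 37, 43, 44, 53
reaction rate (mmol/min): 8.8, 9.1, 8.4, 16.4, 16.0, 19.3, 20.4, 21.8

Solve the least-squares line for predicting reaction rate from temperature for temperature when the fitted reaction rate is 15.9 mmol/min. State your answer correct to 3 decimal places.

n = 8, Σx = 253, Σy = 120.2, Σxy = 4415.5, Σx² = 9801
Sxx = Σx² − (Σx)²/n = 9801 − 8001.125 = 1799.875
Sxy = Σxy − (Σx)(Σy)/n = 4415.5 − 3801.325 = 614.175
b = Sxy/Sxx = 614.175/1799.875 = 0.341232
a = ȳ − b·x̄ = 15.025 − 0.341232·31.625 = 4.233537
Set a + b·x = 15.9: x = (15.9 − 4.233537) / 0.341232 = 34.189238

34.189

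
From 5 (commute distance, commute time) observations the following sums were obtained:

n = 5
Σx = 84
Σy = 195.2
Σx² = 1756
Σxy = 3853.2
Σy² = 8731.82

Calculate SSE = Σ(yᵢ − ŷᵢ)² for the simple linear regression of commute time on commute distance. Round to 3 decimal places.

156.188

Sxx = Σx² − (Σx)²/n = 1756 − 1411.2 = 344.8
Sxy = Σxy − (Σx)(Σy)/n = 3853.2 − 3279.36 = 573.84
Syy = Σy² − (Σy)²/n = 8731.82 − 7620.608 = 1111.212
b = Sxy/Sxx = 573.84/344.8 = 1.664269
SSE = Syy − b·Sxy = 1111.212 − 1.664269·573.84 = 156.187796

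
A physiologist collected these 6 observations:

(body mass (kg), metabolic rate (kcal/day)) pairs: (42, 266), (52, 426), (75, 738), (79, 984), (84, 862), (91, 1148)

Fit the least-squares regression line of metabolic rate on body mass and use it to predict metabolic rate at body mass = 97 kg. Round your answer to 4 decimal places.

1187.1527

n = 6, Σx = 423, Σy = 4424, Σxy = 343286, Σx² = 31671
Sxx = Σx² − (Σx)²/n = 31671 − 29821.5 = 1849.5
Sxy = Σxy − (Σx)(Σy)/n = 343286 − 311892 = 31394
b = Sxy/Sxx = 31394/1849.5 = 16.974317
a = ȳ − b·x̄ = 737.333333 − 16.974317·70.5 = -459.356042
ŷ(97) = a + b·97 = -459.356042 + 16.974317·97 = 1187.152744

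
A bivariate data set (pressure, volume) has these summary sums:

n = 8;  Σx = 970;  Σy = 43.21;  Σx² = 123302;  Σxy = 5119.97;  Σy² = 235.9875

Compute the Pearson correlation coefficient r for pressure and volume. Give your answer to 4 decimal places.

-0.9805

Sxx = Σx² − (Σx)²/n = 123302 − 117612.5 = 5689.5
Sxy = Σxy − (Σx)(Σy)/n = 5119.97 − 5239.2125 = -119.2425
Syy = Σy² − (Σy)²/n = 235.9875 − 233.388013 = 2.599487
r = Sxy/√(Sxx·Syy) = -119.2425/√(14789.784131) = -119.2425/121.613256 = -0.980506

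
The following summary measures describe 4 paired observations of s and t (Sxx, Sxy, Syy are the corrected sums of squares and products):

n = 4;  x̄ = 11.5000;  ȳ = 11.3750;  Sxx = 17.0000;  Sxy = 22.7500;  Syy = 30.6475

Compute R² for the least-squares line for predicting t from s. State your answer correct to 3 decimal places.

0.993

R² = Sxy²/(Sxx·Syy) = (22.75)²/(17·30.6475) = 0.993388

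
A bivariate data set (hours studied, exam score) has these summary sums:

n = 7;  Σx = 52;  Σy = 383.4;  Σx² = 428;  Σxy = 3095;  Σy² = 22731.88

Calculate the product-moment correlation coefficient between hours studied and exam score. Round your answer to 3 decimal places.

Sxx = Σx² − (Σx)²/n = 428 − 386.285714 = 41.714286
Sxy = Σxy − (Σx)(Σy)/n = 3095 − 2848.114286 = 246.885714
Syy = Σy² − (Σy)²/n = 22731.88 − 20999.365714 = 1732.514286
r = Sxy/√(Sxx·Syy) = 246.885714/√(72270.595918) = 246.885714/268.831910 = 0.918365

0.918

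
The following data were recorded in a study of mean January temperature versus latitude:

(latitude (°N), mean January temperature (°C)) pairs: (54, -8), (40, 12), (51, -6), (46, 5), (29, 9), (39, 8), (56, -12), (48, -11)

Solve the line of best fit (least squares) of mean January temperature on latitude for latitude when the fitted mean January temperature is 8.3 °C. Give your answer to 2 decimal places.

n = 8, Σx = 363, Σy = -3, Σxy = -655, Σx² = 17035
Sxx = Σx² − (Σx)²/n = 17035 − 16471.125 = 563.875
Sxy = Σxy − (Σx)(Σy)/n = -655 − (-136.125) = -518.875
b = Sxy/Sxx = -518.875/563.875 = -0.920195
a = ȳ − b·x̄ = -0.375 − (-0.920195)·45.375 = 41.378852
Set a + b·x = 8.3: x = (8.3 − 41.378852) / (-0.920195) = 35.947651

35.95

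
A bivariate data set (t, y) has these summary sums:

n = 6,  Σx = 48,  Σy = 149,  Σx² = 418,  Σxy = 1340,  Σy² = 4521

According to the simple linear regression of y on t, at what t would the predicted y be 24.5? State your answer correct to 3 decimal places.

Sxx = Σx² − (Σx)²/n = 418 − 384 = 34
Sxy = Σxy − (Σx)(Σy)/n = 1340 − 1192 = 148
b = Sxy/Sxx = 148/34 = 4.352941
a = ȳ − b·x̄ = 24.833333 − 4.352941·8 = -9.990196
Set a + b·x = 24.5: x = (24.5 − (-9.990196)) / 4.352941 = 7.923423

7.923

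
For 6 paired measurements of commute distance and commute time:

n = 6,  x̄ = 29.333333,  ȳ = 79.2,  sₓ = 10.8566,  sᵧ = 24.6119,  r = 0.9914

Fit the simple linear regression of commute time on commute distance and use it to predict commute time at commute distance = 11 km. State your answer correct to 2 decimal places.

38.00

b = r · sᵧ/sₓ = 0.9914 · 24.6119/10.8566 = 2.247503
a = ȳ − b·x̄ = 79.2 − 2.247503·29.333333 = 13.273255
ŷ(11) = a + b·11 = 13.273255 + 2.247503·11 = 37.995785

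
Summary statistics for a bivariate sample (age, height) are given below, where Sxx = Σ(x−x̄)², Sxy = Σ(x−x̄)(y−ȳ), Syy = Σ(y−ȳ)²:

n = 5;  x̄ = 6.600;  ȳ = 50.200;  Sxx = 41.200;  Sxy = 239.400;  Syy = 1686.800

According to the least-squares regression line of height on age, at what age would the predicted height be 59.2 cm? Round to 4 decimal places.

8.1489

b = Sxy/Sxx = 239.4/41.2 = 5.810680
a = ȳ − b·x̄ = 50.2 − 5.810680·6.6 = 11.849515
Set a + b·x = 59.2: x = (59.2 − 11.849515) / 5.810680 = 8.148872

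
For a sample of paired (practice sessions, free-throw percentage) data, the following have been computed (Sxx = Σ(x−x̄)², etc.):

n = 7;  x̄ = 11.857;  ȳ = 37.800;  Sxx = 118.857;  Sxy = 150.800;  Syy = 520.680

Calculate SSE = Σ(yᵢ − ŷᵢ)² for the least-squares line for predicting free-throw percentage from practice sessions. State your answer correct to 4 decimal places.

b = Sxy/Sxx = 150.8/118.857 = 1.268752
SSE = Syy − b·Sxy = 520.68 − 1.268752·150.8 = 329.352270

329.3523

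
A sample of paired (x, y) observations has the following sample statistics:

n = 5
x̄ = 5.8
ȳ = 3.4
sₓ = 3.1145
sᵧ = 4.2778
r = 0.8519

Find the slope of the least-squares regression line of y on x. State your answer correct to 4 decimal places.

1.1701

b = r · sᵧ/sₓ = 0.8519 · 4.2778/3.1145 = 1.170094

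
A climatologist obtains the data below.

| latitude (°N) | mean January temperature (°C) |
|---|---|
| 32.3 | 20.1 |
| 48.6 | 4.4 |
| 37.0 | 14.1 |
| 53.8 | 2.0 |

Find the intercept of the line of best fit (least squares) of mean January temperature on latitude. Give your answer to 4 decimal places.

46.1599

n = 4, Σx = 171.7, Σy = 40.6, Σxy = 1492.37, Σx² = 7668.69
Sxx = Σx² − (Σx)²/n = 7668.69 − 7370.2225 = 298.4675
Sxy = Σxy − (Σx)(Σy)/n = 1492.37 − 1742.755 = -250.385
b = Sxy/Sxx = -250.385/298.4675 = -0.838902
a = ȳ − b·x̄ = 10.15 − (-0.838902)·42.925 = 46.159871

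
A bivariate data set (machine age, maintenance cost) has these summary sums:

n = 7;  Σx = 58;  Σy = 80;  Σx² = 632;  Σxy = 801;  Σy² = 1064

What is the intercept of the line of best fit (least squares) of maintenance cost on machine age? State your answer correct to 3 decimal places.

Sxx = Σx² − (Σx)²/n = 632 − 480.571429 = 151.428571
Sxy = Σxy − (Σx)(Σy)/n = 801 − 662.857143 = 138.142857
b = Sxy/Sxx = 138.142857/151.428571 = 0.912264
a = ȳ − b·x̄ = 11.428571 − 0.912264·8.285714 = 3.869811

3.870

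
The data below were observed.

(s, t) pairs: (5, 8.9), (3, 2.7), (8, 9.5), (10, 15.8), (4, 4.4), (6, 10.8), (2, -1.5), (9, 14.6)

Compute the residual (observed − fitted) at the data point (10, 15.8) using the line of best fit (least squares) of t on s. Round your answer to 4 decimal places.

-0.3618

n = 8, Σx = 47, Σy = 65.2, Σxy = 497.4, Σx² = 335
Sxx = Σx² − (Σx)²/n = 335 − 276.125 = 58.875
Sxy = Σxy − (Σx)(Σy)/n = 497.4 − 383.05 = 114.35
b = Sxy/Sxx = 114.35/58.875 = 1.942251
a = ȳ − b·x̄ = 8.15 − 1.942251·5.875 = -3.260722
ŷ(10) = -3.260722 + 1.942251·10 = 16.161783
residual = y − ŷ = 15.8 − 16.161783 = -0.361783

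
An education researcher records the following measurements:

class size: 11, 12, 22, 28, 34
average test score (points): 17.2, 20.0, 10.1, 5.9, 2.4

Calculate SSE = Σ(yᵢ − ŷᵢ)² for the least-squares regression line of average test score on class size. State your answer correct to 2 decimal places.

7.09

n = 5, Σx = 107, Σy = 55.6, Σxy = 898.2, Σx² = 2689, Σy² = 838.42
Sxx = Σx² − (Σx)²/n = 2689 − 2289.8 = 399.2
Sxy = Σxy − (Σx)(Σy)/n = 898.2 − 1189.84 = -291.64
Syy = Σy² − (Σy)²/n = 838.42 − 618.272 = 220.148
b = Sxy/Sxx = -291.64/399.2 = -0.730561
SSE = Syy − b·Sxy = 220.148 − (-0.730561)·(-291.64) = 7.087154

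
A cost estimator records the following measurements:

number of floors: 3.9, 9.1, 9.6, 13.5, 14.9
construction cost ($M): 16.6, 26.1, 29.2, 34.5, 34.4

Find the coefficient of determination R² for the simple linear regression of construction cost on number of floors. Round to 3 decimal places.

n = 5, Σx = 51, Σy = 140.8, Σxy = 1560.88, Σx² = 594.44, Σy² = 4183.02
Sxx = Σx² − (Σx)²/n = 594.44 − 520.2 = 74.24
Sxy = Σxy − (Σx)(Σy)/n = 1560.88 − 1436.16 = 124.72
Syy = Σy² − (Σy)²/n = 4183.02 − 3964.928 = 218.092
R² = Sxy²/(Sxx·Syy) = (124.72)²/(74.24·218.092) = 0.960715

0.961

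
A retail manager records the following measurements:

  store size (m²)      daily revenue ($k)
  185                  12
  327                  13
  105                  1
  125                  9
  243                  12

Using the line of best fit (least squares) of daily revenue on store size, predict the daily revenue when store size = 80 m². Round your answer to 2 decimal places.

4.56

n = 5, Σx = 985, Σy = 47, Σxy = 10617, Σx² = 226853
Sxx = Σx² − (Σx)²/n = 226853 − 194045 = 32808
Sxy = Σxy − (Σx)(Σy)/n = 10617 − 9259 = 1358
b = Sxy/Sxx = 1358/32808 = 0.041392
a = ȳ − b·x̄ = 9.4 − 0.041392·197 = 1.245708
ŷ(80) = a + b·80 = 1.245708 + 0.041392·80 = 4.557096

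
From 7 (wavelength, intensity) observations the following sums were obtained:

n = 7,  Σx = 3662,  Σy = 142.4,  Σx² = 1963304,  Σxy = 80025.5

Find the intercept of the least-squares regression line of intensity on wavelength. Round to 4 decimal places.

Sxx = Σx² − (Σx)²/n = 1963304 − 1915749.142857 = 47554.857143
Sxy = Σxy − (Σx)(Σy)/n = 80025.5 − 74495.542857 = 5529.957143
b = Sxy/Sxx = 5529.957143/47554.857143 = 0.116286
a = ȳ − b·x̄ = 20.342857 − 0.116286·523.142857 = -40.491256

-40.4913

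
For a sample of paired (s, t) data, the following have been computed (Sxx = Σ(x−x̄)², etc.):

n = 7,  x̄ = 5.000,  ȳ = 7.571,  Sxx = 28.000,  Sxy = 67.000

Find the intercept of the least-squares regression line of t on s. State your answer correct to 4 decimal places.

b = Sxy/Sxx = 67/28 = 2.392857
a = ȳ − b·x̄ = 7.571 − 2.392857·5 = -4.393286

-4.3933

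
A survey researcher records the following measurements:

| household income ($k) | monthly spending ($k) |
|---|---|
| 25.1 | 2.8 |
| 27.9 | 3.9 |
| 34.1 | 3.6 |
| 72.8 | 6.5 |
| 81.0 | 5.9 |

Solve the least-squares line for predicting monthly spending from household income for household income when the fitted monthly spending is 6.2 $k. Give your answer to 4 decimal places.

77.6301

n = 5, Σx = 240.9, Σy = 22.7, Σxy = 1252.95, Σx² = 14432.07
Sxx = Σx² − (Σx)²/n = 14432.07 − 11606.562 = 2825.508
Sxy = Σxy − (Σx)(Σy)/n = 1252.95 − 1093.686 = 159.264
b = Sxy/Sxx = 159.264/2825.508 = 0.056367
a = ȳ − b·x̄ = 4.54 − 0.056367·48.18 = 1.824262
Set a + b·x = 6.2: x = (6.2 − 1.824262) / 0.056367 = 77.630116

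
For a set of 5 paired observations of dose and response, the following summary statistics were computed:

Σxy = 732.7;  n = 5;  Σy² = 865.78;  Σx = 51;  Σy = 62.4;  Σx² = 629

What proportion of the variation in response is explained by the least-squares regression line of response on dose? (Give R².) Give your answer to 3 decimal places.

Sxx = Σx² − (Σx)²/n = 629 − 520.2 = 108.8
Sxy = Σxy − (Σx)(Σy)/n = 732.7 − 636.48 = 96.22
Syy = Σy² − (Σy)²/n = 865.78 − 778.752 = 87.028
R² = Sxy²/(Sxx·Syy) = (96.22)²/(108.8·87.028) = 0.977784

0.978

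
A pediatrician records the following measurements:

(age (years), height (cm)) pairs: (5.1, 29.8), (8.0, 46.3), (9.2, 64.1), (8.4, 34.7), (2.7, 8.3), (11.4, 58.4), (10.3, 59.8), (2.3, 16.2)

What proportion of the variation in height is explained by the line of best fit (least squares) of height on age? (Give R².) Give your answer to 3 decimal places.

n = 8, Σx = 57.4, Σy = 317.6, Σxy = 2744.95, Σx² = 493.84, Σy² = 15662.56
Sxx = Σx² − (Σx)²/n = 493.84 − 411.845 = 81.995
Sxy = Σxy − (Σx)(Σy)/n = 2744.95 − 2278.78 = 466.17
Syy = Σy² − (Σy)²/n = 15662.56 − 12608.72 = 3053.84
R² = Sxy²/(Sxx·Syy) = (466.17)²/(81.995·3053.84) = 0.867871

0.868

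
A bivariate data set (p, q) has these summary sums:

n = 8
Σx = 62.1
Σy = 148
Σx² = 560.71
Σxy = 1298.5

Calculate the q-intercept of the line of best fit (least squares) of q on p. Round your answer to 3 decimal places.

3.732

Sxx = Σx² − (Σx)²/n = 560.71 − 482.05125 = 78.65875
Sxy = Σxy − (Σx)(Σy)/n = 1298.5 − 1148.85 = 149.65
b = Sxy/Sxx = 149.65/78.65875 = 1.902522
a = ȳ − b·x̄ = 18.5 − 1.902522·7.7625 = 3.731673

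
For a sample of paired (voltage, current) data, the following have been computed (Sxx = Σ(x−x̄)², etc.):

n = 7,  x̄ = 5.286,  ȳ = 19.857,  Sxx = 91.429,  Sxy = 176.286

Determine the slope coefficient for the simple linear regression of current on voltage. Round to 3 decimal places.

b = Sxy/Sxx = 176.286/91.429 = 1.928119

1.928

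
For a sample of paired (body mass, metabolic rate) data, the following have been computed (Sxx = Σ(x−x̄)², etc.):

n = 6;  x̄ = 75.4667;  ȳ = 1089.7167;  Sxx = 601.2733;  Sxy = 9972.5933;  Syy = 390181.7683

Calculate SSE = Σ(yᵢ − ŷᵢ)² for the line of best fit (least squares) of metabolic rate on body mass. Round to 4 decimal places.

b = Sxy/Sxx = 9972.5933/601.2733 = 16.585791
SSE = Syy − b·Sxy = 390181.7683 − 16.585791·9972.5933 = 224778.419894

224778.4199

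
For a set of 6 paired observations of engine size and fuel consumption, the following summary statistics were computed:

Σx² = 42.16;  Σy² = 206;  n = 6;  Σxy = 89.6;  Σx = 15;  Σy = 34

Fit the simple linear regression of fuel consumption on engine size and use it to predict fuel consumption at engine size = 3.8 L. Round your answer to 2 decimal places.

Sxx = Σx² − (Σx)²/n = 42.16 − 37.5 = 4.66
Sxy = Σxy − (Σx)(Σy)/n = 89.6 − 85 = 4.6
b = Sxy/Sxx = 4.6/4.66 = 0.987124
a = ȳ − b·x̄ = 5.666667 − 0.987124·2.5 = 3.198856
ŷ(3.8) = a + b·3.8 = 3.198856 + 0.987124·3.8 = 6.949928

6.95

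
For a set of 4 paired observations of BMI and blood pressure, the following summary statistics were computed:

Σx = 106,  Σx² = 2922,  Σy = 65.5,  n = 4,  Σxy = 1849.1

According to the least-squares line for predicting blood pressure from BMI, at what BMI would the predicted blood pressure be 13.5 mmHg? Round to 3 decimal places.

Sxx = Σx² − (Σx)²/n = 2922 − 2809 = 113
Sxy = Σxy − (Σx)(Σy)/n = 1849.1 − 1735.75 = 113.35
b = Sxy/Sxx = 113.35/113 = 1.003097
a = ȳ − b·x̄ = 16.375 − 1.003097·26.5 = -10.207080
Set a + b·x = 13.5: x = (13.5 − (-10.207080)) / 1.003097 = 23.633877

23.634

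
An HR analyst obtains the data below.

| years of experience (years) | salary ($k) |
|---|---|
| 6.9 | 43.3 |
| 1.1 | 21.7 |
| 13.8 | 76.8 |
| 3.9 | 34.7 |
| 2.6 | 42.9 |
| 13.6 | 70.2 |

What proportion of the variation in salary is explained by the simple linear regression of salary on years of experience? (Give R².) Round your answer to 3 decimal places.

0.918

n = 6, Σx = 41.9, Σy = 289.6, Σxy = 2584.07, Σx² = 446.19, Σy² = 16216.56
Sxx = Σx² − (Σx)²/n = 446.19 − 292.601667 = 153.588333
Sxy = Σxy − (Σx)(Σy)/n = 2584.07 − 2022.373333 = 561.696667
Syy = Σy² − (Σy)²/n = 16216.56 − 13978.026667 = 2238.533333
R² = Sxy²/(Sxx·Syy) = (561.696667)²/(153.588333·2238.533333) = 0.917660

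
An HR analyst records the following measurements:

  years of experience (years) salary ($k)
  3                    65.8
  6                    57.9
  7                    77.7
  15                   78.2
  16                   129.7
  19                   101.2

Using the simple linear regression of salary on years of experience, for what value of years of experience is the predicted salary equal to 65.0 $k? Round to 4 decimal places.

4.4531

n = 6, Σx = 66, Σy = 510.5, Σxy = 6259.7, Σx² = 936
Sxx = Σx² − (Σx)²/n = 936 − 726 = 210
Sxy = Σxy − (Σx)(Σy)/n = 6259.7 − 5615.5 = 644.2
b = Sxy/Sxx = 644.2/210 = 3.067619
a = ȳ − b·x̄ = 85.083333 − 3.067619·11 = 51.339524
Set a + b·x = 65.0: x = (65.0 − 51.339524) / 3.067619 = 4.453120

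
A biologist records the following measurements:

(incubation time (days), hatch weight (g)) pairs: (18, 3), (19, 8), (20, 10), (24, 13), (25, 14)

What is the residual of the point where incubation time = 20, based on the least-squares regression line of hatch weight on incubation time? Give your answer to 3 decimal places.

1.959

n = 5, Σx = 106, Σy = 48, Σxy = 1068, Σx² = 2286
Sxx = Σx² − (Σx)²/n = 2286 − 2247.2 = 38.8
Sxy = Σxy − (Σx)(Σy)/n = 1068 − 1017.6 = 50.4
b = Sxy/Sxx = 50.4/38.8 = 1.298969
a = ȳ − b·x̄ = 9.6 − 1.298969·21.2 = -17.938144
ŷ(20) = -17.938144 + 1.298969·20 = 8.041237
residual = y − ŷ = 10 − 8.041237 = 1.958763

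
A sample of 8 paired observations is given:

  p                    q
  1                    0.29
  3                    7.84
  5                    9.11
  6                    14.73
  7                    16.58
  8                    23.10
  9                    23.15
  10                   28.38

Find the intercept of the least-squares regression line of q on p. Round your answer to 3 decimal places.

-3.133

n = 8, Σx = 49, Σy = 123.18, Σxy = 950.75, Σx² = 365
Sxx = Σx² − (Σx)²/n = 365 − 300.125 = 64.875
Sxy = Σxy − (Σx)(Σy)/n = 950.75 − 754.4775 = 196.2725
b = Sxy/Sxx = 196.2725/64.875 = 3.025395
a = ȳ − b·x̄ = 15.3975 − 3.025395·6.125 = -3.133044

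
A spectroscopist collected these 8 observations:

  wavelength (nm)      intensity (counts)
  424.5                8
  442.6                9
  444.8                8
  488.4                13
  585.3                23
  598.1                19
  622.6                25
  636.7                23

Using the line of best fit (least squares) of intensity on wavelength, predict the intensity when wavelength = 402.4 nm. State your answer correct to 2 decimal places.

5.76

n = 8, Σx = 4243, Σy = 128, Σxy = 72321.9, Σx² = 2305793.96
Sxx = Σx² − (Σx)²/n = 2305793.96 − 2250381.125 = 55412.835
Sxy = Σxy − (Σx)(Σy)/n = 72321.9 − 67888 = 4433.9
b = Sxy/Sxx = 4433.9/55412.835 = 0.080016
a = ȳ − b·x̄ = 16 − 0.080016·530.375 = -26.438358
ŷ(402.4) = a + b·402.4 = -26.438358 + 0.080016·402.4 = 5.759983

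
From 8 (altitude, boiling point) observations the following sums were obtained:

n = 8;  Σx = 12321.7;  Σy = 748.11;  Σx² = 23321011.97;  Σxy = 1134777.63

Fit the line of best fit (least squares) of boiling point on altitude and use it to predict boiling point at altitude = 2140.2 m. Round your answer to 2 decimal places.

Sxx = Σx² − (Σx)²/n = 23321011.97 − 18978036.36125 = 4342975.60875
Sxy = Σxy − (Σx)(Σy)/n = 1134777.63 − 1152248.373375 = -17470.743375
b = Sxy/Sxx = -17470.743375/4342975.60875 = -0.004023
a = ȳ − b·x̄ = 93.51375 − (-0.004023)·1540.2125 = 99.709653
ŷ(2140.2) = a + b·2140.2 = 99.709653 + (-0.004023)·2140.2 = 91.100145

91.10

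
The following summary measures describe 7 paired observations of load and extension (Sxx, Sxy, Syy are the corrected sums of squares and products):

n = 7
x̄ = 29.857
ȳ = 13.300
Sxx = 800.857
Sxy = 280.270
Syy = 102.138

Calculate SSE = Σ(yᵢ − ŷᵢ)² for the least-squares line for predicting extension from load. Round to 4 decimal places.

b = Sxy/Sxx = 280.27/800.857 = 0.349963
SSE = Syy − b·Sxy = 102.138 − 0.349963·280.27 = 4.053981

4.0540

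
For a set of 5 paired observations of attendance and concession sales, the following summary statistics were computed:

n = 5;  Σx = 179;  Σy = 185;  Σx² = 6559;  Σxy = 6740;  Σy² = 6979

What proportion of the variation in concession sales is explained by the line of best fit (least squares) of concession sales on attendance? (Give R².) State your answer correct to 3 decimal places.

0.677

Sxx = Σx² − (Σx)²/n = 6559 − 6408.2 = 150.8
Sxy = Σxy − (Σx)(Σy)/n = 6740 − 6623 = 117
Syy = Σy² − (Σy)²/n = 6979 − 6845 = 134
R² = Sxy²/(Sxx·Syy) = (117)²/(150.8·134) = 0.677432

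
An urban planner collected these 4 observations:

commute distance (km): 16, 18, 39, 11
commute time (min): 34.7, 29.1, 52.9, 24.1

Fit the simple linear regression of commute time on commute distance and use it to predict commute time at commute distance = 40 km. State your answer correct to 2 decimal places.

53.88

n = 4, Σx = 84, Σy = 140.8, Σxy = 3407.2, Σx² = 2222
Sxx = Σx² − (Σx)²/n = 2222 − 1764 = 458
Sxy = Σxy − (Σx)(Σy)/n = 3407.2 − 2956.8 = 450.4
b = Sxy/Sxx = 450.4/458 = 0.983406
a = ȳ − b·x̄ = 35.2 − 0.983406·21 = 14.548472
ŷ(40) = a + b·40 = 14.548472 + 0.983406·40 = 53.884716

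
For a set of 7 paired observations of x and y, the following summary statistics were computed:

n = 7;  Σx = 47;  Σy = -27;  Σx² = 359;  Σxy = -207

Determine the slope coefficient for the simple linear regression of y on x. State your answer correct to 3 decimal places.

Sxx = Σx² − (Σx)²/n = 359 − 315.571429 = 43.428571
Sxy = Σxy − (Σx)(Σy)/n = -207 − (-181.285714) = -25.714286
b = Sxy/Sxx = -25.714286/43.428571 = -0.592105

-0.592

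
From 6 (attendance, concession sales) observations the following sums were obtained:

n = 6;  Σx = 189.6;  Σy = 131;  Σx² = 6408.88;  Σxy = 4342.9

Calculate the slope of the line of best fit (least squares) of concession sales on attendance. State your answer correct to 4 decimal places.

0.4869

Sxx = Σx² − (Σx)²/n = 6408.88 − 5991.36 = 417.52
Sxy = Σxy − (Σx)(Σy)/n = 4342.9 − 4139.6 = 203.3
b = Sxy/Sxx = 203.3/417.52 = 0.486923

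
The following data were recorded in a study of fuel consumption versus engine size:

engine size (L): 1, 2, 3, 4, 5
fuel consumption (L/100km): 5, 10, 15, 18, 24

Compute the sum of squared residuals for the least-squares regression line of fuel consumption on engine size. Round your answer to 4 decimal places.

1.6000

n = 5, Σx = 15, Σy = 72, Σxy = 262, Σx² = 55, Σy² = 1250
Sxx = Σx² − (Σx)²/n = 55 − 45 = 10
Sxy = Σxy − (Σx)(Σy)/n = 262 − 216 = 46
Syy = Σy² − (Σy)²/n = 1250 − 1036.8 = 213.2
b = Sxy/Sxx = 46/10 = 4.6
SSE = Syy − b·Sxy = 213.2 − 4.6·46 = 1.6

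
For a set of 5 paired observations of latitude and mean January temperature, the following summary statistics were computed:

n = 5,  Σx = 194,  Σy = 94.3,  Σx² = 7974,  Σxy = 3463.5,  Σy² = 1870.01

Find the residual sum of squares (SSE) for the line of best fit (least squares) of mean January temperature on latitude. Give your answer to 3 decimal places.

Sxx = Σx² − (Σx)²/n = 7974 − 7527.2 = 446.8
Sxy = Σxy − (Σx)(Σy)/n = 3463.5 − 3658.84 = -195.34
Syy = Σy² − (Σy)²/n = 1870.01 − 1778.498 = 91.512
b = Sxy/Sxx = -195.34/446.8 = -0.437198
SSE = Syy − b·Sxy = 91.512 − (-0.437198)·(-195.34) = 6.109772

6.110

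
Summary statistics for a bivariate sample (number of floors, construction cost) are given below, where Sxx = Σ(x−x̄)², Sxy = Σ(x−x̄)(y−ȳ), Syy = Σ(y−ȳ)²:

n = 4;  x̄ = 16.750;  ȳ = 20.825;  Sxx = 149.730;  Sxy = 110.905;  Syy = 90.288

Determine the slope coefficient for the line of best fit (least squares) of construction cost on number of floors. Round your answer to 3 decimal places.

0.741

b = Sxy/Sxx = 110.905/149.73 = 0.740700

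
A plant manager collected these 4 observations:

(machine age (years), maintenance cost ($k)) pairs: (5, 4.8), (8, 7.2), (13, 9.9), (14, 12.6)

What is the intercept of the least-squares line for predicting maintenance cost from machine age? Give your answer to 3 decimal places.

0.903

n = 4, Σx = 40, Σy = 34.5, Σxy = 386.7, Σx² = 454
Sxx = Σx² − (Σx)²/n = 454 − 400 = 54
Sxy = Σxy − (Σx)(Σy)/n = 386.7 − 345 = 41.7
b = Sxy/Sxx = 41.7/54 = 0.772222
a = ȳ − b·x̄ = 8.625 − 0.772222·10 = 0.902778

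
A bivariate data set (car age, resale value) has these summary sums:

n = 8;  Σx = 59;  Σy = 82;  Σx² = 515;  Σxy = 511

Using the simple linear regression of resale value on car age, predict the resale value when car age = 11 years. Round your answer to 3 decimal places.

5.995

Sxx = Σx² − (Σx)²/n = 515 − 435.125 = 79.875
Sxy = Σxy − (Σx)(Σy)/n = 511 − 604.75 = -93.75
b = Sxy/Sxx = -93.75/79.875 = -1.173709
a = ȳ − b·x̄ = 10.25 − (-1.173709)·7.375 = 18.906103
ŷ(11) = a + b·11 = 18.906103 + (-1.173709)·11 = 5.995305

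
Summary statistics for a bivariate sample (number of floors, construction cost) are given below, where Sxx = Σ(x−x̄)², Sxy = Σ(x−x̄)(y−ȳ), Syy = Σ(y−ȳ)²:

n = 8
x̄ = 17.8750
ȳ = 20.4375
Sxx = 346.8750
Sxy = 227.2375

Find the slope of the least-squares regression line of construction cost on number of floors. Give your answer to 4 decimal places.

0.6551

b = Sxy/Sxx = 227.2375/346.875 = 0.655099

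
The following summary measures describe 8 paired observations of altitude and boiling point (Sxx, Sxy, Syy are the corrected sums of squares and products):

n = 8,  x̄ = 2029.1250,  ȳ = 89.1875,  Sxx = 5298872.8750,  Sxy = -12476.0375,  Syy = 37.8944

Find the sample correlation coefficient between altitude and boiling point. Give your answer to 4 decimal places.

-0.8804

r = Sxy/√(Sxx·Syy) = -12476.0375/√(200797608.2744) = -12476.0375/14170.307275 = -0.880435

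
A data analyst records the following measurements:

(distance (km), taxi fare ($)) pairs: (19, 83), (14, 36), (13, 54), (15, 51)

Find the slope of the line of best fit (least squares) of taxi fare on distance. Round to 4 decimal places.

6.3614

n = 4, Σx = 61, Σy = 224, Σxy = 3548, Σx² = 951
Sxx = Σx² − (Σx)²/n = 951 − 930.25 = 20.75
Sxy = Σxy − (Σx)(Σy)/n = 3548 − 3416 = 132
b = Sxy/Sxx = 132/20.75 = 6.361446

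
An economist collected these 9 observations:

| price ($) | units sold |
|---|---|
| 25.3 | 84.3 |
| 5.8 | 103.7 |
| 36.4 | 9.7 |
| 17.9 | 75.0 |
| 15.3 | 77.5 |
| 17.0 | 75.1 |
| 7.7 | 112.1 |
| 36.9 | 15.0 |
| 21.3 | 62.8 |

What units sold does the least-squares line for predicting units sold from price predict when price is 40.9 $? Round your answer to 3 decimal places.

7.078

n = 9, Σx = 183.6, Σy = 615.2, Σxy = 9646.59, Σx² = 4716.78
Sxx = Σx² − (Σx)²/n = 4716.78 − 3745.44 = 971.34
Sxy = Σxy − (Σx)(Σy)/n = 9646.59 − 12550.08 = -2903.49
b = Sxy/Sxx = -2903.49/971.34 = -2.989159
a = ȳ − b·x̄ = 68.355556 − (-2.989159)·20.4 = 129.334405
ŷ(40.9) = a + b·40.9 = 129.334405 + (-2.989159)·40.9 = 7.077790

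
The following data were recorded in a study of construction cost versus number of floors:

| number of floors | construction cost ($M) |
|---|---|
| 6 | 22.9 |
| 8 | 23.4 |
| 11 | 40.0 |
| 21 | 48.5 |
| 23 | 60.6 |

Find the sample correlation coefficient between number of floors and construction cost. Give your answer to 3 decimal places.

0.955

n = 5, Σx = 69, Σy = 195.4, Σxy = 3176.9, Σx² = 1191, Σy² = 8696.58
Sxx = Σx² − (Σx)²/n = 1191 − 952.2 = 238.8
Sxy = Σxy − (Σx)(Σy)/n = 3176.9 − 2696.52 = 480.38
Syy = Σy² − (Σy)²/n = 8696.58 − 7636.232 = 1060.348
r = Sxy/√(Sxx·Syy) = 480.38/√(253211.1024) = 480.38/503.200857 = 0.954649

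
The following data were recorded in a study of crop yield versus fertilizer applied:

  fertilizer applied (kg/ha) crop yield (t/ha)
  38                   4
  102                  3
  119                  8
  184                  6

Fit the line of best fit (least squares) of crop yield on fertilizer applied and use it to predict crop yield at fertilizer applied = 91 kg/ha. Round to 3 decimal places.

n = 4, Σx = 443, Σy = 21, Σxy = 2514, Σx² = 59865
Sxx = Σx² − (Σx)²/n = 59865 − 49062.25 = 10802.75
Sxy = Σxy − (Σx)(Σy)/n = 2514 − 2325.75 = 188.25
b = Sxy/Sxx = 188.25/10802.75 = 0.017426
a = ȳ − b·x̄ = 5.25 − 0.017426·110.75 = 3.320057
ŷ(91) = a + b·91 = 3.320057 + 0.017426·91 = 4.905834

4.906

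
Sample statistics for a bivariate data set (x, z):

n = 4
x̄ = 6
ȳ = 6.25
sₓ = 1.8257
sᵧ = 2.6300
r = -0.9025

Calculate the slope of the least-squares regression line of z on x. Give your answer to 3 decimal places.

-1.300

b = r · sᵧ/sₓ = -0.9025 · 2.63/1.8257 = -1.300090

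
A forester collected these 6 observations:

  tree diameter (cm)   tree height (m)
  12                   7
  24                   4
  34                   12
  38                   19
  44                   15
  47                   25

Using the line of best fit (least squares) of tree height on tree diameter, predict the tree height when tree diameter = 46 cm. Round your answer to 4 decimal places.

19.9782

n = 6, Σx = 199, Σy = 82, Σxy = 3145, Σx² = 7465
Sxx = Σx² − (Σx)²/n = 7465 − 6600.166667 = 864.833333
Sxy = Σxy − (Σx)(Σy)/n = 3145 − 2719.666667 = 425.333333
b = Sxy/Sxx = 425.333333/864.833333 = 0.491810
a = ȳ − b·x̄ = 13.666667 − 0.491810·33.166667 = -2.645018
ŷ(46) = a + b·46 = -2.645018 + 0.491810·46 = 19.978223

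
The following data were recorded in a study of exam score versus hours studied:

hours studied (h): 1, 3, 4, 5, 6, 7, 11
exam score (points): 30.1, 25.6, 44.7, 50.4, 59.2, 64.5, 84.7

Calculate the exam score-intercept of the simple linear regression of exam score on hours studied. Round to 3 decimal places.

n = 7, Σx = 37, Σy = 359.2, Σxy = 2276.1, Σx² = 257
Sxx = Σx² − (Σx)²/n = 257 − 195.571429 = 61.428571
Sxy = Σxy − (Σx)(Σy)/n = 2276.1 − 1898.628571 = 377.471429
b = Sxy/Sxx = 377.471429/61.428571 = 6.144884
a = ȳ − b·x̄ = 51.314286 − 6.144884·5.285714 = 18.834186

18.834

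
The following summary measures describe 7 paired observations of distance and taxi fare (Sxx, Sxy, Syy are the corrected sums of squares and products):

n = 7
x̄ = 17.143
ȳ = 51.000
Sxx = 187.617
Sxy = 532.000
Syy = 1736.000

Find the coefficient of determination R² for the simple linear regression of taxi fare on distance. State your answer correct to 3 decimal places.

0.869

R² = Sxy²/(Sxx·Syy) = (532)²/(187.617·1736) = 0.868963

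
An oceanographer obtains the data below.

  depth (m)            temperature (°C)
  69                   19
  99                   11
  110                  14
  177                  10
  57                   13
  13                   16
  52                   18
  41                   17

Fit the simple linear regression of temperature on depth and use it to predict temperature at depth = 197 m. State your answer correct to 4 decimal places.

9.2877

n = 8, Σx = 618, Σy = 118, Σxy = 8292, Σx² = 65794
Sxx = Σx² − (Σx)²/n = 65794 − 47740.5 = 18053.5
Sxy = Σxy − (Σx)(Σy)/n = 8292 − 9115.5 = -823.5
b = Sxy/Sxx = -823.5/18053.5 = -0.045614
a = ȳ − b·x̄ = 14.75 − (-0.045614)·77.25 = 18.273714
ŷ(197) = a + b·197 = 18.273714 + (-0.045614)·197 = 9.287673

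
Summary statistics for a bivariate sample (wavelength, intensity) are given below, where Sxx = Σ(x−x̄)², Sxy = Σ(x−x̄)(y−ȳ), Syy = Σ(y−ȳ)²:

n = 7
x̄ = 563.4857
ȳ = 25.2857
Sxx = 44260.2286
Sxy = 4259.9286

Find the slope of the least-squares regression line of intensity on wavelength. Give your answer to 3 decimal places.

b = Sxy/Sxx = 4259.9286/44260.2286 = 0.096247

0.096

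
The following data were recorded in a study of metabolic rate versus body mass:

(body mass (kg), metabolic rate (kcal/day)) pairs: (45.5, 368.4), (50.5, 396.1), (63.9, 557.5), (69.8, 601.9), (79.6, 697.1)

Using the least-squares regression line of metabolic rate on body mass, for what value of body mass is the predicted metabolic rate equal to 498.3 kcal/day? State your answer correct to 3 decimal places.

59.260

n = 5, Σx = 309.3, Σy = 2621, Σxy = 169891.28, Σx² = 19911.91
Sxx = Σx² − (Σx)²/n = 19911.91 − 19133.298 = 778.612
Sxy = Σxy − (Σx)(Σy)/n = 169891.28 − 162135.06 = 7756.22
b = Sxy/Sxx = 7756.22/778.612 = 9.961598
a = ȳ − b·x̄ = 524.2 − 9.961598·61.86 = -92.024473
Set a + b·x = 498.3: x = (498.3 − (-92.024473)) / 9.961598 = 59.260016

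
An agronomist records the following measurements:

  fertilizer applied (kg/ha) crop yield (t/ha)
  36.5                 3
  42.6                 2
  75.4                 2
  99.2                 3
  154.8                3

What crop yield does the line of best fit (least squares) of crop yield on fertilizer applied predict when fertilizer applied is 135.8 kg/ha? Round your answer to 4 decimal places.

n = 5, Σx = 408.5, Σy = 13, Σxy = 1107.5, Σx² = 42635.85
Sxx = Σx² − (Σx)²/n = 42635.85 − 33374.45 = 9261.4
Sxy = Σxy − (Σx)(Σy)/n = 1107.5 − 1062.1 = 45.4
b = Sxy/Sxx = 45.4/9261.4 = 0.004902
a = ȳ − b·x̄ = 2.6 − 0.004902·81.7 = 2.199501
ŷ(135.8) = a + b·135.8 = 2.199501 + 0.004902·135.8 = 2.865202

2.8652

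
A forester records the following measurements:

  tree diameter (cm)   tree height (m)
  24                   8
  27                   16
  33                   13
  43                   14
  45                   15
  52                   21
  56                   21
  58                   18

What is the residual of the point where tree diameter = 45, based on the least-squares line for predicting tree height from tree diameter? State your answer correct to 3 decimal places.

-1.485

n = 8, Σx = 338, Σy = 126, Σxy = 5642, Σx² = 15472
Sxx = Σx² − (Σx)²/n = 15472 − 14280.5 = 1191.5
Sxy = Σxy − (Σx)(Σy)/n = 5642 − 5323.5 = 318.5
b = Sxy/Sxx = 318.5/1191.5 = 0.267310
a = ȳ − b·x̄ = 15.75 − 0.267310·42.25 = 4.456148
ŷ(45) = 4.456148 + 0.267310·45 = 16.485103
residual = y − ŷ = 15 − 16.485103 = -1.485103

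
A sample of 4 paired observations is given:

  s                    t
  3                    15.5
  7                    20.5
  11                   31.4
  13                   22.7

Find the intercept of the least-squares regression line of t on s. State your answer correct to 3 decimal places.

n = 4, Σx = 34, Σy = 90.1, Σxy = 830.5, Σx² = 348
Sxx = Σx² − (Σx)²/n = 348 − 289 = 59
Sxy = Σxy − (Σx)(Σy)/n = 830.5 − 765.85 = 64.65
b = Sxy/Sxx = 64.65/59 = 1.095763
a = ȳ − b·x̄ = 22.525 − 1.095763·8.5 = 13.211017

13.211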